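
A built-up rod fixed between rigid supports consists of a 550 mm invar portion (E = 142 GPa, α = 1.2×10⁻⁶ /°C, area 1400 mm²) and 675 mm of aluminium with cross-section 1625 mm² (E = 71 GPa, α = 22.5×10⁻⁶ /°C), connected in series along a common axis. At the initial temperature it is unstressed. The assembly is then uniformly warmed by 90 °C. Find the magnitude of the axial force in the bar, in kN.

P ≈ 166 kN (compressive)

With the walls removed the bar would change length by δ_free = Σ αᵢΔT Lᵢ = 1.2×10⁻⁶×90×550 + 22.5×10⁻⁶×90×675 = 1.426 mm.
Since the ends are fixed, an axial force P builds up, equal in every segment, with P · Σ Lᵢ/(AᵢEᵢ) = δ_free.
Σ Lᵢ/(AᵢEᵢ) = 550/(1400×142×10³) + 675/(1625×71×10³) = 8.617×10⁻⁶ mm/N.
P = 1.426 / 8.617×10⁻⁶ = 165500 N = 165.5 kN, compressive.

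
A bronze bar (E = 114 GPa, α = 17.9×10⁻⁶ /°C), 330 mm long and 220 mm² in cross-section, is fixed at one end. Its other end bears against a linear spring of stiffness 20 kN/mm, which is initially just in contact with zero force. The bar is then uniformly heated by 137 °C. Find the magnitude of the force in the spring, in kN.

P ≈ 12.8 kN

The unrestrained thermal change is αΔT L = 17.9×10⁻⁶ × 137 × 330 = 0.8093 mm.
Let P be the compressive force at the spring. The bar shortens elastically by PL/(AE) and the spring compresses by P/k; together these equal δ_free.
So P = δ_free / [L/(AE) + 1/k] = 0.8093 / [ 330/(220×114×10³) + 1/(20×10³) ].
P = 0.8093 / 6.316×10⁻⁵ = 12810 N.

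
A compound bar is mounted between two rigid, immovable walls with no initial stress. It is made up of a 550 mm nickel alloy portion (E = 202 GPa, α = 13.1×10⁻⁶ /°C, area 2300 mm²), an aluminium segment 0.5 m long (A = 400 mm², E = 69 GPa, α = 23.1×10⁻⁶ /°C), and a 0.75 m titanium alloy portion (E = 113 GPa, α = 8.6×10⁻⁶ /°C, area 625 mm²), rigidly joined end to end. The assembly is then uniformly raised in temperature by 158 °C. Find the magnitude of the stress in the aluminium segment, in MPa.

σ ≈ 333 MPa (compressive)

With the walls removed the bar would change length by δ_free = Σ αᵢΔT Lᵢ = 13.1×10⁻⁶×158×550 + 23.1×10⁻⁶×158×500 + 8.6×10⁻⁶×158×750 = 3.982 mm.
Since the ends are fixed, an axial force P builds up, equal in every segment, with P · Σ Lᵢ/(AᵢEᵢ) = δ_free.
Σ Lᵢ/(AᵢEᵢ) = 550/(2300×202×10³) + 500/(400×69×10³) + 750/(625×113×10³) = 2.992×10⁻⁵ mm/N.
Hence P = δ_free / Σ(L/AE) = 3.982/2.992×10⁻⁵ = 133.1 kN (compressive).
σ_{aluminium} = P / A = 133100 / 400 = 332.8 MPa.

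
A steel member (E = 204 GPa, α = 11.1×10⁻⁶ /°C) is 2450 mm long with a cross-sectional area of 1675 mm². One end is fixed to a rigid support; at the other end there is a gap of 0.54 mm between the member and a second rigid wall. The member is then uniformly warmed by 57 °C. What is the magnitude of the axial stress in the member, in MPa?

Free thermal elongation = αΔT L = 11.1×10⁻⁶ × 57 × 2450 = 1.55 mm.
This exceeds the 0.54 mm gap, so the wall pushes back. The portion of expansion that must be recovered elastically is δ_free − gap = 1.55 − 0.54 = 1.01 mm.
Compatibility: PL/(AE) = 1.01 mm, so σ = P/A = E × (1.01/2450) = 84.11 MPa.

σ ≈ 84.1 MPa (compressive)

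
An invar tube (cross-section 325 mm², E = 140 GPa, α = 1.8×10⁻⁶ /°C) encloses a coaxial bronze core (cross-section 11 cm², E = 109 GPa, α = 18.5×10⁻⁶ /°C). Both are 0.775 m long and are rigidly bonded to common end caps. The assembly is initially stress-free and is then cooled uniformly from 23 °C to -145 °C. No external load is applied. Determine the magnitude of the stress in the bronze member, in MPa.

The bronze has the larger α, so on cooling it would change length more than the invar if both were free. The rigid plates force a common final length, so the bronze is put into tension and the invar into compression, with equal and opposite forces P (no external load).
Compatibility of the two members (thermal + elastic change equal): (α₁ − α₂)ΔT = P·[1/(A₁E₁) + 1/(A₂E₂)].
|α₁ − α₂|·ΔT = 16.7×10⁻⁶ × 168 = 0.002806.
1/(A₁E₁) + 1/(A₂E₂) = 1/(325×140×10³) + 1/(1100×109×10³) = 3.032×10⁻⁸ N⁻¹.
So P = 0.002806 / 3.032×10⁻⁸ = 92.54 kN.
σ_{bronze} = P/A₂ = 92540/1100 = 84.13 MPa, tensile.

σ ≈ 84.1 MPa (tensile)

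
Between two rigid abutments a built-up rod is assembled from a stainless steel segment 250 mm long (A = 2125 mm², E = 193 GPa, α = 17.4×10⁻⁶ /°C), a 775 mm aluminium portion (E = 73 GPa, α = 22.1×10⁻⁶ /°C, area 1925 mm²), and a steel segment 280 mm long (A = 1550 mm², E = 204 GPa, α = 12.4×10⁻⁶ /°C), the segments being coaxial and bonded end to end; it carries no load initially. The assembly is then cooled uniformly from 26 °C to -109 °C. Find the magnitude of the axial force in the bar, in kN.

If the supports were absent, the total length change would be Σ αᵢΔT Lᵢ = 17.4×10⁻⁶×135×250 + 22.1×10⁻⁶×135×775 + 12.4×10⁻⁶×135×280 = 3.368 mm.
The walls prevent any net length change, so an axial force P (same in every segment) develops. Compatibility: P · Σ Lᵢ/(AᵢEᵢ) = δ_free.
Σ Lᵢ/(AᵢEᵢ) = 250/(2125×193×10³) + 775/(1925×73×10³) + 280/(1550×204×10³) = 7.01×10⁻⁶ mm/N.
So P = 3.368 / 7.01×10⁻⁶ = 480.5 kN, tensile.

P ≈ 480 kN (tensile)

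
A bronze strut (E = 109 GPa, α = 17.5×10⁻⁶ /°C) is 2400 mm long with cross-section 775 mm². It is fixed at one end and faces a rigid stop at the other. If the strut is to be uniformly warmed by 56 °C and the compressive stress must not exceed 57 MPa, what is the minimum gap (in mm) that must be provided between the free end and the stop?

Free expansion if unrestrained: δ_free = αΔT L = 17.5×10⁻⁶ × 56 × 2400 = 2.352 mm.
A stress of 57 MPa corresponds to the wall pushing the strut back by σL/E = 57×2400/(109×10³) = 1.255 mm.
The gap must absorb the remainder: g_min = 2.352 − 1.255 = 1.097 mm.

g ≈ 1.1 mm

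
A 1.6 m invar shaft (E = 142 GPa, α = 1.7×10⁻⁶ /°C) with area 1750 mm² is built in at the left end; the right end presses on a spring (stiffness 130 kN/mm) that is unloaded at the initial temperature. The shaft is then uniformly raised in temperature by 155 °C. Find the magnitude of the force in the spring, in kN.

The unrestrained thermal change is αΔT L = 1.7×10⁻⁶ × 155 × 1600 = 0.4216 mm.
Let P be the compressive force at the spring. The shaft shortens elastically by PL/(AE) and the spring compresses by P/k; together these equal δ_free.
P [ L/(AE) + 1/k ] = δ_free → P [ 1600/(1750×142×10³) + 1/(130×10³) ] = 0.4216.
P = 0.4216 / 1.413×10⁻⁵ = 29840 N.

P ≈ 29.8 kN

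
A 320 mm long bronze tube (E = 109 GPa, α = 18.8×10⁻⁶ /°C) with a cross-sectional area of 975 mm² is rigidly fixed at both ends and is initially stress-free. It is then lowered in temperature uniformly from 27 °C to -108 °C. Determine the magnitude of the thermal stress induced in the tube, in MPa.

With length fixed, the mechanical strain must cancel the thermal strain αΔT = 18.8×10⁻⁶ × 135 = 2538×10⁻⁶.
σ = EαΔT = 109×10³ × 18.8×10⁻⁶ × 135 = 276.6 MPa (tensile; the tube is trying to contract).

σ ≈ 277 MPa (tensile)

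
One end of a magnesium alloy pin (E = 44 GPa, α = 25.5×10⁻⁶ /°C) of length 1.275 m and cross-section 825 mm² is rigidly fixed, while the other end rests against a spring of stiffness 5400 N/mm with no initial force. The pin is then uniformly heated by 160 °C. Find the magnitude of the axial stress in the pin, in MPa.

σ ≈ 28.6 MPa (compressive)

If the spring were absent the pin would lengthen by αΔT L = 25.5×10⁻⁶ × 160 × 1275 = 5.202 mm.
With a force P in the spring, the elastic change of the pin is PL/(AE) and that of the spring is P/k; compatibility requires their sum to equal δ_free.
So P = δ_free / [L/(AE) + 1/k] = 5.202 / [ 1275/(825×44×10³) + 1/(5400) ].
P = 5.202 / 0.0002203 = 23610 N.
σ = P/A = 23610/825 = 28.62 MPa.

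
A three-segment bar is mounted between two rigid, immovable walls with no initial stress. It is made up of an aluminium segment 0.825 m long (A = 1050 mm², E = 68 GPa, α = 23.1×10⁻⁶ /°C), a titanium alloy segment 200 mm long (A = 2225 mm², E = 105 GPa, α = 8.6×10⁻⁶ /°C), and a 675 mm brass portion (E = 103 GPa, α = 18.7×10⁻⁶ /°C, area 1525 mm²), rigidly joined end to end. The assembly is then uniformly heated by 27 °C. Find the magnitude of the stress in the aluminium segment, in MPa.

Free thermal expansion of the whole bar: Σ αᵢΔT Lᵢ = 23.1×10⁻⁶×27×825 + 8.6×10⁻⁶×27×200 + 18.7×10⁻⁶×27×675 = 0.9018 mm.
The rigid supports impose zero overall length change; the single axial force P common to all segments must satisfy P Σ Lᵢ/(AᵢEᵢ) = δ_free.
Σ Lᵢ/(AᵢEᵢ) = 825/(1050×68×10³) + 200/(2225×105×10³) + 675/(1525×103×10³) = 1.671×10⁻⁵ mm/N.
P = 0.9018 / 1.671×10⁻⁵ = 53970 N = 53.97 kN, compressive.
σ_{aluminium} = P / A = 53970 / 1050 = 51.4 MPa.

σ ≈ 51.4 MPa (compressive)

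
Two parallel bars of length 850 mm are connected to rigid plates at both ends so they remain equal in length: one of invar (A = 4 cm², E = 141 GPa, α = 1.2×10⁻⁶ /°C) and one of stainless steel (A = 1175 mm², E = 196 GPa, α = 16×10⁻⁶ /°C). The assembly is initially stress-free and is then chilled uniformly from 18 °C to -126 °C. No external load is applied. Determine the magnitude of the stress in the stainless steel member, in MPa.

The stainless steel has the larger α, so on cooling it would change length more than the invar if both were free. The rigid plates force a common final length, so the stainless steel is put into tension and the invar into compression, with equal and opposite forces P (no external load).
Setting the final lengths equal and cancelling L: (α₁ − α₂)ΔT = P/(A₁E₁) + P/(A₂E₂).
|α₁ − α₂|·ΔT = 14.8×10⁻⁶ × 144 = 0.002131.
1/(A₁E₁) + 1/(A₂E₂) = 1/(400×141×10³) + 1/(1175×196×10³) = 2.207×10⁻⁸ N⁻¹.
So P = 0.002131 / 2.207×10⁻⁸ = 96.55 kN.
σ_{stainless steel} = P/A₂ = 96550/1175 = 82.17 MPa, tensile.

σ ≈ 82.2 MPa (tensile)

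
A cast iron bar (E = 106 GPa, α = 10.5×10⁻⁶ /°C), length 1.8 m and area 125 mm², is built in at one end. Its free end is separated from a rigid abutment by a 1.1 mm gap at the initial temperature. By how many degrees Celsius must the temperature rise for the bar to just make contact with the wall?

ΔT ≈ 58.2 °C

Contact occurs when the free expansion equals the gap: αΔT L = 1.1 mm.
So ΔT = g/(αL) = 1.1/(10.5×10⁻⁶ × 1800) = 58.2 °C.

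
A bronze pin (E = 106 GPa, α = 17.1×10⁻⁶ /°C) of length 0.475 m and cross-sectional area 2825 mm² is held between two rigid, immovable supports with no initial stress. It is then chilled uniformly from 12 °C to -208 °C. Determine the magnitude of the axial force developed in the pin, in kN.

With zero net strain, σ = E·αΔT = 106 GPa × 17.1×10⁻⁶ × 220 = 398.8 MPa.
P = AEαΔT = 2825 × 106×10³ × 17.1×10⁻⁶ × 220 = 1127 kN (tensile).

P ≈ 1130 kN (tensile)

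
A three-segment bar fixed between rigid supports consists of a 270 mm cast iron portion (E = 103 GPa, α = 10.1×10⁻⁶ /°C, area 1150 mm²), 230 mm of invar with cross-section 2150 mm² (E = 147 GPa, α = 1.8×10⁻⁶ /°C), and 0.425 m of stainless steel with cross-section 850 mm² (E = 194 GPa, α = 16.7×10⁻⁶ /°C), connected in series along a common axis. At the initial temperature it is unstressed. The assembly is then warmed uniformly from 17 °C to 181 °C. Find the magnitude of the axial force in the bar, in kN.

Free thermal expansion of the whole bar: Σ αᵢΔT Lᵢ = 10.1×10⁻⁶×164×270 + 1.8×10⁻⁶×164×230 + 16.7×10⁻⁶×164×425 = 1.679 mm.
The walls prevent any net length change, so an axial force P (same in every segment) develops. Compatibility: P · Σ Lᵢ/(AᵢEᵢ) = δ_free.
The series flexibility is Σ Lᵢ/(AᵢEᵢ) = 270/(1150×103×10³) + 230/(2150×147×10³) + 425/(850×194×10³) = 5.584×10⁻⁶ mm/N.
So P = 1.679 / 5.584×10⁻⁶ = 300.7 kN, compressive.

P ≈ 301 kN (compressive)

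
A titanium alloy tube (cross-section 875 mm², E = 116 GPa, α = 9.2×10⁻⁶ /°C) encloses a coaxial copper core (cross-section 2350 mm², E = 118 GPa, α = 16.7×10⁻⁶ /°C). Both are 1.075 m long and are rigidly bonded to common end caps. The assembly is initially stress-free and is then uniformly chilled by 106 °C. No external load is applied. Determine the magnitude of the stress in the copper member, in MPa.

Equilibrium of a rigid end plate with no external load gives equal and opposite internal forces ±P in the two members. Since α_{copper} > α_{titanium alloy}, cooling drives the copper into tension and the titanium alloy into compression.
Compatibility of the two members (thermal + elastic change equal): (α₁ − α₂)ΔT = P·[1/(A₁E₁) + 1/(A₂E₂)].
|α₁ − α₂|·ΔT = 7.5×10⁻⁶ × 106 = 0.000795.
1/(A₁E₁) + 1/(A₂E₂) = 1/(875×116×10³) + 1/(2350×118×10³) = 1.346×10⁻⁸ N⁻¹.
P = 0.000795 / 1.346×10⁻⁸ = 59070 N = 59.07 kN.
σ_{copper} = P/A₂ = 59070/2350 = 25.14 MPa, tensile.

σ ≈ 25.1 MPa (tensile)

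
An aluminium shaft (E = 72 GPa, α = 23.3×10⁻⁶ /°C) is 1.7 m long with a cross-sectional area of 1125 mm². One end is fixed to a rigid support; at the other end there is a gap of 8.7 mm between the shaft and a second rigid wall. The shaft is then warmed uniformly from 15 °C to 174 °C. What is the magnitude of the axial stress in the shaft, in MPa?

If the wall were absent the shaft would grow by αΔT L = 23.3×10⁻⁶ × 159 × 1700 = 6.298 mm.
Since δ_free = 6.3 mm is less than the 8.7 mm gap, the shaft never touches the wall. No axial force develops.

σ ≈ 0 MPa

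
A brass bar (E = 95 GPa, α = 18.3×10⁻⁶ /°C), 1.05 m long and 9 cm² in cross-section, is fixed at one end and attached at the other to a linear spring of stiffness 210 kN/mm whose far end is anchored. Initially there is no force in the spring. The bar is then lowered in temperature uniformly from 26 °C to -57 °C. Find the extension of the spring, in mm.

δ ≈ 0.446 mm

If the spring were absent the bar would shorten by αΔT L = 18.3×10⁻⁶ × 83 × 1050 = 1.595 mm.
Let P be the tensile force in the spring. The bar extends elastically by PL/(AE) and the spring stretches by P/k; together these equal δ_free.
P [ L/(AE) + 1/k ] = δ_free → P [ 1050/(900×95×10³) + 1/(210×10³) ] = 1.595.
P = 1.595 / 1.704×10⁻⁵ = 93580 N.
Spring extension = P/k = 93580/(210×10³) = 0.4456 mm.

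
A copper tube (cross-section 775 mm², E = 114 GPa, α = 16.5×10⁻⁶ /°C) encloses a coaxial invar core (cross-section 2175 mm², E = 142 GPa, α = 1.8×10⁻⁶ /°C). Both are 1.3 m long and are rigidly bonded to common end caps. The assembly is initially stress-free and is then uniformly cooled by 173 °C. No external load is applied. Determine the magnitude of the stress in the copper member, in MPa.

σ ≈ 225 MPa (tensile)

Equilibrium of a rigid end plate with no external load gives equal and opposite internal forces ±P in the two members. Since α_{copper} > α_{invar}, cooling drives the copper into tension and the invar into compression.
Compatibility of the two members (thermal + elastic change equal): (α₁ − α₂)ΔT = P·[1/(A₁E₁) + 1/(A₂E₂)].
|α₁ − α₂|·ΔT = 14.7×10⁻⁶ × 173 = 0.002543.
1/(A₁E₁) + 1/(A₂E₂) = 1/(775×114×10³) + 1/(2175×142×10³) = 1.456×10⁻⁸ N⁻¹.
P = 0.002543 / 1.456×10⁻⁸ = 174700 N = 174.7 kN.
σ_{copper} = P/A₁ = 174700/775 = 225.4 MPa, tensile.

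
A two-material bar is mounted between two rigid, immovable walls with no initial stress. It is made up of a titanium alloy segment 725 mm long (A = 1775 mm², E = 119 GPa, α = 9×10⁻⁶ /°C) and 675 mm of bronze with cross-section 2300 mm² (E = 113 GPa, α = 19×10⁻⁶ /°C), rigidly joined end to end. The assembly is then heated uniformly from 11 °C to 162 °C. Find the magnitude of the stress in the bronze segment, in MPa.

σ ≈ 211 MPa (compressive)

If the supports were absent, the total length change would be Σ αᵢΔT Lᵢ = 9×10⁻⁶×151×725 + 19×10⁻⁶×151×675 = 2.922 mm.
The walls prevent any net length change, so an axial force P (same in every segment) develops. Compatibility: P · Σ Lᵢ/(AᵢEᵢ) = δ_free.
The series flexibility is Σ Lᵢ/(AᵢEᵢ) = 725/(1775×119×10³) + 675/(2300×113×10³) = 6.03×10⁻⁶ mm/N.
P = 2.922 / 6.03×10⁻⁶ = 484600 N = 484.6 kN, compressive.
σ_{bronze} = P / A = 484600 / 2300 = 210.7 MPa.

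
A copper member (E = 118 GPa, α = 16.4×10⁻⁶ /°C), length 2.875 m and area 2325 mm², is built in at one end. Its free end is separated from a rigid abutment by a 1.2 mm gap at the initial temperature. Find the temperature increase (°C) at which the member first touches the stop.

Contact occurs when the free expansion equals the gap: αΔT L = 1.2 mm.
So ΔT = g/(αL) = 1.2/(16.4×10⁻⁶ × 2875) = 25.45 °C.

ΔT ≈ 25.5 °C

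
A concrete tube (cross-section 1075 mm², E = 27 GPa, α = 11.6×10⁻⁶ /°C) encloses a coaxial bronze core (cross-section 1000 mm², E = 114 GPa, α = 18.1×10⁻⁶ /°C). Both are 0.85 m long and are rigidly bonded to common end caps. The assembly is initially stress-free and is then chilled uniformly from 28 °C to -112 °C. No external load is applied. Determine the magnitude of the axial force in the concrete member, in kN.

The bronze has the larger α, so on cooling it would change length more than the concrete if both were free. The rigid plates force a common final length, so the bronze is put into tension and the concrete into compression, with equal and opposite forces P (no external load).
Compatibility of the two members (thermal + elastic change equal): (α₁ − α₂)ΔT = P·[1/(A₁E₁) + 1/(A₂E₂)].
|α₁ − α₂|·ΔT = 6.5×10⁻⁶ × 140 = 0.00091.
1/(A₁E₁) + 1/(A₂E₂) = 1/(1075×27×10³) + 1/(1000×114×10³) = 4.322×10⁻⁸ N⁻¹.
So P = 0.00091 / 4.322×10⁻⁸ = 21.05 kN.

P ≈ 21.1 kN (compressive in the concrete)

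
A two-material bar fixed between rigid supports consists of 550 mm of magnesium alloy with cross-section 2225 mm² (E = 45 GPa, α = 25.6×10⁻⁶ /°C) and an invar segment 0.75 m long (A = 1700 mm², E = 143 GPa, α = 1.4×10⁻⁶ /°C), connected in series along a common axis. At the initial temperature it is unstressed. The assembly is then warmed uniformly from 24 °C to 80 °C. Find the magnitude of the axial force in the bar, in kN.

P ≈ 98.8 kN (compressive)

If the supports were absent, the total length change would be Σ αᵢΔT Lᵢ = 25.6×10⁻⁶×56×550 + 1.4×10⁻⁶×56×750 = 0.8473 mm.
The walls prevent any net length change, so an axial force P (same in every segment) develops. Compatibility: P · Σ Lᵢ/(AᵢEᵢ) = δ_free.
The series flexibility is Σ Lᵢ/(AᵢEᵢ) = 550/(2225×45×10³) + 750/(1700×143×10³) = 8.578×10⁻⁶ mm/N.
P = 0.8473 / 8.578×10⁻⁶ = 98770 N = 98.77 kN, compressive.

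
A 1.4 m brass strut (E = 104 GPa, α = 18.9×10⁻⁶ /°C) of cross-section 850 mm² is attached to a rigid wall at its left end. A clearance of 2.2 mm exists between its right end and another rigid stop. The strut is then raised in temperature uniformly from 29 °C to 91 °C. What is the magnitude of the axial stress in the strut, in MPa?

Unrestrained expansion: δ_free = αΔT L = 18.9×10⁻⁶ × 62 × 1400 = 1.641 mm.
Since δ_free = 1.64 mm is less than the 2.2 mm gap, the strut never touches the wall. No axial force develops.

σ ≈ 0 MPa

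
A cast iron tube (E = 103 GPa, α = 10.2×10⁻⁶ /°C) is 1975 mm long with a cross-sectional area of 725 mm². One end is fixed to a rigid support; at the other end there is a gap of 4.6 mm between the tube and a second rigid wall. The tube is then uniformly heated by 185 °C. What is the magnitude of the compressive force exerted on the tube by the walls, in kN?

P ≈ 0 kN

If the wall were absent the tube would grow by αΔT L = 10.2×10⁻⁶ × 185 × 1975 = 3.727 mm.
Since δ_free = 3.73 mm is less than the 4.6 mm gap, the tube never touches the wall. No axial force develops.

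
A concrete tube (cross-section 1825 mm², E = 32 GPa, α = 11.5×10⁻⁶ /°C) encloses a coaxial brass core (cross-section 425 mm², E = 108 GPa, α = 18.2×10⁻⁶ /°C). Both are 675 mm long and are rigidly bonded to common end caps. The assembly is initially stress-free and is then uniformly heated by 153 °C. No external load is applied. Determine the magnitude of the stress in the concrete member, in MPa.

Equilibrium of a rigid end plate with no external load gives equal and opposite internal forces ±P in the two members. Since α_{brass} > α_{concrete}, heating drives the brass into compression and the concrete into tension.
Setting the final lengths equal and cancelling L: (α₁ − α₂)ΔT = P/(A₁E₁) + P/(A₂E₂).
|α₁ − α₂|·ΔT = 6.7×10⁻⁶ × 153 = 0.001025.
1/(A₁E₁) + 1/(A₂E₂) = 1/(1825×32×10³) + 1/(425×108×10³) = 3.891×10⁻⁸ N⁻¹.
P = 0.001025 / 3.891×10⁻⁸ = 26350 N = 26.35 kN.
σ_{concrete} = P/A₁ = 26350/1825 = 14.44 MPa, tensile.

σ ≈ 14.4 MPa (tensile)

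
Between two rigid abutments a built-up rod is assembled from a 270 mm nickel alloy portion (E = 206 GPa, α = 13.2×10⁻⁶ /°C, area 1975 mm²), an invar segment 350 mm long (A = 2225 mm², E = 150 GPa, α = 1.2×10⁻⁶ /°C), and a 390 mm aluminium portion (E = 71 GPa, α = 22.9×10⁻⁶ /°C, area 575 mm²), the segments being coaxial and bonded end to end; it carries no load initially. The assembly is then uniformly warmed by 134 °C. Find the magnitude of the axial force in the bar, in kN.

P ≈ 154 kN (compressive)

With the walls removed the bar would change length by δ_free = Σ αᵢΔT Lᵢ = 13.2×10⁻⁶×134×270 + 1.2×10⁻⁶×134×350 + 22.9×10⁻⁶×134×390 = 1.731 mm.
The walls prevent any net length change, so an axial force P (same in every segment) develops. Compatibility: P · Σ Lᵢ/(AᵢEᵢ) = δ_free.
Σ Lᵢ/(AᵢEᵢ) = 270/(1975×206×10³) + 350/(2225×150×10³) + 390/(575×71×10³) = 1.127×10⁻⁵ mm/N.
So P = 1.731 / 1.127×10⁻⁵ = 153.6 kN, compressive.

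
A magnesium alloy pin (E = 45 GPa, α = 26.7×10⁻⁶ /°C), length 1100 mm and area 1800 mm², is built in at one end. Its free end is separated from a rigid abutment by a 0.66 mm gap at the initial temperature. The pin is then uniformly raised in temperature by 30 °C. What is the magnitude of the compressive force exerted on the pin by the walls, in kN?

P ≈ 16.3 kN

If the wall were absent the pin would grow by αΔT L = 26.7×10⁻⁶ × 30 × 1100 = 0.8811 mm.
This exceeds the 0.66 mm gap, so the wall pushes back. The portion of expansion that must be recovered elastically is δ_free − gap = 0.8811 − 0.66 = 0.2211 mm.
So σ = E(δ_free − g)/L = 45×10³ × 0.2211/1100 = 9.045 MPa.
P = σA = 9.045 × 1800 = 16.28 kN.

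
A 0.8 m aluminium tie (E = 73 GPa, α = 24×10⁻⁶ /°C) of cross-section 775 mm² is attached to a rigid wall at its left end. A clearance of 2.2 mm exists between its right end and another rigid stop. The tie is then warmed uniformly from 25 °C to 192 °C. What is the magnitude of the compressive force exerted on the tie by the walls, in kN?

If the wall were absent the tie would grow by αΔT L = 24×10⁻⁶ × 167 × 800 = 3.206 mm.
This exceeds the 2.2 mm gap, so the wall pushes back. The portion of expansion that must be recovered elastically is δ_free − gap = 3.206 − 2.2 = 1.006 mm.
So σ = E(δ_free − g)/L = 73×10³ × 1.006/800 = 91.83 MPa.
P = σA = 91.83 × 775 = 71.17 kN.

P ≈ 71.2 kN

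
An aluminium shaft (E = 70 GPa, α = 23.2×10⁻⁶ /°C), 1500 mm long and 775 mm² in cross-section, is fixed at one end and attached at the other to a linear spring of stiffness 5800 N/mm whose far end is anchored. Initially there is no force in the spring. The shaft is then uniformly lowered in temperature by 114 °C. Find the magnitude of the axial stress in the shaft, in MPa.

Free thermal contraction: δ_free = αΔT L = 23.2×10⁻⁶ × 114 × 1500 = 3.967 mm.
Let P be the tensile force in the spring. The shaft extends elastically by PL/(AE) and the spring stretches by P/k; together these equal δ_free.
P [ L/(AE) + 1/k ] = δ_free → P [ 1500/(775×70×10³) + 1/(5800) ] = 3.967.
P = 3.967 / 0.0002001 = 19830 N.
σ = P/A = 19830/775 = 25.59 MPa.

σ ≈ 25.6 MPa (tensile)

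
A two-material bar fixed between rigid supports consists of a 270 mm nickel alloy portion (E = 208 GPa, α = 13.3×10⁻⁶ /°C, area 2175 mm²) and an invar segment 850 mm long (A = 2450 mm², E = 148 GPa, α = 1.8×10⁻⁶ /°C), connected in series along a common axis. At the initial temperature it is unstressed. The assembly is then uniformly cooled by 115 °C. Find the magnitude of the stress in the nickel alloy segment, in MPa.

σ ≈ 92.1 MPa (tensile)

Free thermal contraction of the whole bar: Σ αᵢΔT Lᵢ = 13.3×10⁻⁶×115×270 + 1.8×10⁻⁶×115×850 = 0.5889 mm.
The walls prevent any net length change, so an axial force P (same in every segment) develops. Compatibility: P · Σ Lᵢ/(AᵢEᵢ) = δ_free.
Σ Lᵢ/(AᵢEᵢ) = 270/(2175×208×10³) + 850/(2450×148×10³) = 2.941×10⁻⁶ mm/N.
Hence P = δ_free / Σ(L/AE) = 0.5889/2.941×10⁻⁶ = 200.2 kN (tensile).
σ_{nickel alloy} = P / A = 200200 / 2175 = 92.07 MPa.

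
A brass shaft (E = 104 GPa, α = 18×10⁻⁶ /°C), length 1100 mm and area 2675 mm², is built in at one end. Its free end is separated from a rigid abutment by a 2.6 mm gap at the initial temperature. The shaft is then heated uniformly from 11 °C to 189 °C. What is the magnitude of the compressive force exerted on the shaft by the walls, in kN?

P ≈ 234 kN

Unrestrained expansion: δ_free = αΔT L = 18×10⁻⁶ × 178 × 1100 = 3.524 mm.
This exceeds the 2.6 mm gap, so the wall pushes back. The portion of expansion that must be recovered elastically is δ_free − gap = 3.524 − 2.6 = 0.9244 mm.
That suppressed elongation corresponds to σ = E·Δ/L = 104×10³ × 0.9244/1100 = 87.4 MPa.
P = σA = 87.4 × 2675 = 233.8 kN.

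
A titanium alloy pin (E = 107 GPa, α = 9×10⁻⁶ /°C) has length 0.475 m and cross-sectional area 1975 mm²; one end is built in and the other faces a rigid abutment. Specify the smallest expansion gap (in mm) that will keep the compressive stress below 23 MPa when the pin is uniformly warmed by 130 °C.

g ≈ 0.454 mm

With no wall the pin would lengthen by αΔT L = 9×10⁻⁶ × 130 × 475 = 0.5557 mm.
A stress of 23 MPa corresponds to the wall pushing the pin back by σL/E = 23×475/(107×10³) = 0.1021 mm.
So the gap has to take up the difference, g_min = δ_free − σL/E = 0.5557 − 0.1021 = 0.4536 mm.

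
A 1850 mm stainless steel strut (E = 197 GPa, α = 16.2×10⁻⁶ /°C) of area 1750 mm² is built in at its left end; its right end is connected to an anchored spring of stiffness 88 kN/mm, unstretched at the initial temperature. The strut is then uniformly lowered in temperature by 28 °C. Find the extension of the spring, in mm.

The unrestrained thermal change is αΔT L = 16.2×10⁻⁶ × 28 × 1850 = 0.8392 mm.
Let P be the tensile force in the spring. The strut extends elastically by PL/(AE) and the spring stretches by P/k; together these equal δ_free.
P [ L/(AE) + 1/k ] = δ_free → P [ 1850/(1750×197×10³) + 1/(88×10³) ] = 0.8392.
P = 0.8392 / 1.673×10⁻⁵ = 50160 N.
Spring extension = P/k = 50160/(88×10³) = 0.57 mm.

δ ≈ 0.57 mm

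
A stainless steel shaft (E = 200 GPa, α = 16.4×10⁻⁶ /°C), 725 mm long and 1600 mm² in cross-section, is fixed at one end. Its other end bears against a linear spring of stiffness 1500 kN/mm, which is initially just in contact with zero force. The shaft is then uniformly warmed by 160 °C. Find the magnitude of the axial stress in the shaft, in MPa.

If the spring were absent the shaft would lengthen by αΔT L = 16.4×10⁻⁶ × 160 × 725 = 1.902 mm.
With a force P in the spring, the elastic change of the shaft is PL/(AE) and that of the spring is P/k; compatibility requires their sum to equal δ_free.
P [ L/(AE) + 1/k ] = δ_free → P [ 725/(1600×200×10³) + 1/(1500×10³) ] = 1.902.
P = 1.902 / 2.932×10⁻⁶ = 648800 N.
σ = P/A = 648800/1600 = 405.5 MPa.

σ ≈ 405 MPa (compressive)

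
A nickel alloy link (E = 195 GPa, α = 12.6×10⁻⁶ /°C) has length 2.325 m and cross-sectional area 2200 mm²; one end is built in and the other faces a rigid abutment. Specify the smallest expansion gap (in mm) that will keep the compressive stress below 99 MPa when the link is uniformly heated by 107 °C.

g ≈ 1.95 mm

Free expansion if unrestrained: δ_free = αΔT L = 12.6×10⁻⁶ × 107 × 2325 = 3.135 mm.
A stress of 99 MPa corresponds to the wall pushing the link back by σL/E = 99×2325/(195×10³) = 1.18 mm.
The gap must absorb the remainder: g_min = 3.135 − 1.18 = 1.954 mm.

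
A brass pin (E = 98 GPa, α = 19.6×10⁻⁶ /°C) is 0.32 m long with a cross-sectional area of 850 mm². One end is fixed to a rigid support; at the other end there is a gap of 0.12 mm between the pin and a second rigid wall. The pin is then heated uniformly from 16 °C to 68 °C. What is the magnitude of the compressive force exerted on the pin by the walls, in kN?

P ≈ 53.7 kN

Unrestrained expansion: δ_free = αΔT L = 19.6×10⁻⁶ × 52 × 320 = 0.3261 mm.
After closing the 0.12 mm clearance, 0.3261 − 0.12 = 0.2061 mm of expansion remains to be suppressed by the wall.
So σ = E(δ_free − g)/L = 98×10³ × 0.2061/320 = 63.13 MPa.
Force on the wall = σA = 63.13 × 850 mm² = 53.66 kN.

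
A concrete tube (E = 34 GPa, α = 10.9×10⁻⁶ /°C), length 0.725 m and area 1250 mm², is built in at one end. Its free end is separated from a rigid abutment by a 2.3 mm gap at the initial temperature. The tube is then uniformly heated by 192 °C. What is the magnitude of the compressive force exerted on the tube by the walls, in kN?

If the wall were absent the tube would grow by αΔT L = 10.9×10⁻⁶ × 192 × 725 = 1.517 mm.
This is smaller than the 2.3 mm clearance, so the tube expands freely without reaching the stop — the stress is zero.

P ≈ 0 kN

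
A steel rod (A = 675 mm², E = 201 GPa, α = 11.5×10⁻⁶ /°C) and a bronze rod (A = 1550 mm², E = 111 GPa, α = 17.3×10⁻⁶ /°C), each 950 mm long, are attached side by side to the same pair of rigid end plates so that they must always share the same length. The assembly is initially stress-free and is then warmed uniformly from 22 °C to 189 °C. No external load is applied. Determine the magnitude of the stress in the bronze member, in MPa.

Equilibrium of a rigid end plate with no external load gives equal and opposite internal forces ±P in the two members. Since α_{bronze} > α_{steel}, heating drives the bronze into compression and the steel into tension.
Compatibility of the two members (thermal + elastic change equal): (α₁ − α₂)ΔT = P·[1/(A₁E₁) + 1/(A₂E₂)].
|α₁ − α₂|·ΔT = 5.8×10⁻⁶ × 167 = 0.0009686.
1/(A₁E₁) + 1/(A₂E₂) = 1/(675×201×10³) + 1/(1550×111×10³) = 1.318×10⁻⁸ N⁻¹.
P = 0.0009686 / 1.318×10⁻⁸ = 73470 N = 73.47 kN.
σ_{bronze} = P/A₂ = 73470/1550 = 47.4 MPa, compressive.

σ ≈ 47.4 MPa (compressive)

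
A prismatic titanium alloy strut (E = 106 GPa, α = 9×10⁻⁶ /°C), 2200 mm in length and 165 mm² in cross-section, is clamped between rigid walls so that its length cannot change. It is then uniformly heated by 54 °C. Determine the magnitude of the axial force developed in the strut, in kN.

P ≈ 8.5 kN (compressive)

Full restraint means ε = 0, so the stress is σ = EαΔT = 106×10³ × 9×10⁻⁶ × 54 = 51.52 MPa.
P = AEαΔT = 165 × 106×10³ × 9×10⁻⁶ × 54 = 8.5 kN (compressive).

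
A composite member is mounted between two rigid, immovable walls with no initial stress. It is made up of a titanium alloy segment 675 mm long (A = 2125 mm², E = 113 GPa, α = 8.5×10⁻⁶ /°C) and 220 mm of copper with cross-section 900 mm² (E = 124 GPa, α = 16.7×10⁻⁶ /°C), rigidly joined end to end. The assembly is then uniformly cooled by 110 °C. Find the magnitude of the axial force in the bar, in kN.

If the supports were absent, the total length change would be Σ αᵢΔT Lᵢ = 8.5×10⁻⁶×110×675 + 16.7×10⁻⁶×110×220 = 1.035 mm.
The rigid supports impose zero overall length change; the single axial force P common to all segments must satisfy P Σ Lᵢ/(AᵢEᵢ) = δ_free.
The series flexibility is Σ Lᵢ/(AᵢEᵢ) = 675/(2125×113×10³) + 220/(900×124×10³) = 4.782×10⁻⁶ mm/N.
P = 1.035 / 4.782×10⁻⁶ = 216500 N = 216.5 kN, tensile.

P ≈ 216 kN (tensile)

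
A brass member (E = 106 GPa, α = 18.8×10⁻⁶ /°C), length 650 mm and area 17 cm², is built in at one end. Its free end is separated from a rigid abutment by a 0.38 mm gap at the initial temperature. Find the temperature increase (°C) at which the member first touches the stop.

ΔT ≈ 31.1 °C

The gap closes when αΔT L = 0.38 mm, since the member is still unstressed at that instant.
So ΔT = g/(αL) = 0.38/(18.8×10⁻⁶ × 650) = 31.1 °C.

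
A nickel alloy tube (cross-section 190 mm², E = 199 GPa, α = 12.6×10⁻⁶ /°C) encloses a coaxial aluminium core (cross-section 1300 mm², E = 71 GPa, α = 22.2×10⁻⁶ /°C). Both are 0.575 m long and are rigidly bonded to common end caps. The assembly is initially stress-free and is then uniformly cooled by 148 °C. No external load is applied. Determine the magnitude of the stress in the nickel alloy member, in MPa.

The aluminium has the larger α, so on cooling it would change length more than the nickel alloy if both were free. The rigid plates force a common final length, so the aluminium is put into tension and the nickel alloy into compression, with equal and opposite forces P (no external load).
Compatibility of the two members (thermal + elastic change equal): (α₁ − α₂)ΔT = P·[1/(A₁E₁) + 1/(A₂E₂)].
|α₁ − α₂|·ΔT = 9.6×10⁻⁶ × 148 = 0.001421.
1/(A₁E₁) + 1/(A₂E₂) = 1/(190×199×10³) + 1/(1300×71×10³) = 3.728×10⁻⁸ N⁻¹.
P = 0.001421 / 3.728×10⁻⁸ = 38110 N = 38.11 kN.
σ_{nickel alloy} = P/A₁ = 38110/190 = 200.6 MPa, compressive.

σ ≈ 201 MPa (compressive)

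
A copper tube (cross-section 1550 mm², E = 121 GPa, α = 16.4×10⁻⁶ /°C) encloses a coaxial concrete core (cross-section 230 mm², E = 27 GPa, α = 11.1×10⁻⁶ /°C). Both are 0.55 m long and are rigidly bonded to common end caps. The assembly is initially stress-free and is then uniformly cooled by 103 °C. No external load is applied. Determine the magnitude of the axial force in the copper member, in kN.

Both members must finish at the same length. With the larger α, the copper tends to over-contract; the plates restrain it, putting the copper in tension and the concrete in compression. With no external load the two internal forces are equal and opposite, magnitude P.
Equating the net (thermal + elastic) strains gives |α₁ − α₂|·ΔT = P·[1/(A₁E₁) + 1/(A₂E₂)].
|α₁ − α₂|·ΔT = 5.3×10⁻⁶ × 103 = 0.0005459.
1/(A₁E₁) + 1/(A₂E₂) = 1/(1550×121×10³) + 1/(230×27×10³) = 1.664×10⁻⁷ N⁻¹.
So P = 0.0005459 / 1.664×10⁻⁷ = 3.281 kN.

P ≈ 3.28 kN (tensile in the copper)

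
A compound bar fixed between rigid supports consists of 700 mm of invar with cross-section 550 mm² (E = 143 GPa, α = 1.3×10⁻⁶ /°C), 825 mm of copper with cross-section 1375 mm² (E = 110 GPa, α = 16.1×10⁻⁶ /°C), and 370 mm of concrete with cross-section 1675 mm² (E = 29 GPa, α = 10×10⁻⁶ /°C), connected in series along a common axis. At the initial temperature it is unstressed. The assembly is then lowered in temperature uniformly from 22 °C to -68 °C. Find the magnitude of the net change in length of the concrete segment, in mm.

If the supports were absent, the total length change would be Σ αᵢΔT Lᵢ = 1.3×10⁻⁶×90×700 + 16.1×10⁻⁶×90×825 + 10×10⁻⁶×90×370 = 1.61 mm.
The walls prevent any net length change, so an axial force P (same in every segment) develops. Compatibility: P · Σ Lᵢ/(AᵢEᵢ) = δ_free.
Σ Lᵢ/(AᵢEᵢ) = 700/(550×143×10³) + 825/(1375×110×10³) + 370/(1675×29×10³) = 2.197×10⁻⁵ mm/N.
P = 1.61 / 2.197×10⁻⁵ = 73290 N = 73.29 kN, tensile.
For the concrete segment, free thermal change = 10×10⁻⁶×90×370 = 0.333 mm and elastic change from P = 73290×370/(1675×29×10³) = 0.5583 mm; these oppose, so the net change is 0.225 mm (segment lengthens).

|ΔL| ≈ 0.225 mm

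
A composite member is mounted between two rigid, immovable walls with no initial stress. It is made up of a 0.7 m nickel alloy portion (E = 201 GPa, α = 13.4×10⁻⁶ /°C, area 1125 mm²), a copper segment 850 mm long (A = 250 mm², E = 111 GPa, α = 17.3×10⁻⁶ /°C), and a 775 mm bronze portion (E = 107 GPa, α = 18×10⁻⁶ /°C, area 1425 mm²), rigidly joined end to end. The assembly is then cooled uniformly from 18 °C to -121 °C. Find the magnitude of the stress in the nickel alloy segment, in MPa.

Free thermal contraction of the whole bar: Σ αᵢΔT Lᵢ = 13.4×10⁻⁶×139×700 + 17.3×10⁻⁶×139×850 + 18×10⁻⁶×139×775 = 5.287 mm.
The rigid supports impose zero overall length change; the single axial force P common to all segments must satisfy P Σ Lᵢ/(AᵢEᵢ) = δ_free.
The series flexibility is Σ Lᵢ/(AᵢEᵢ) = 700/(1125×201×10³) + 850/(250×111×10³) + 775/(1425×107×10³) = 3.881×10⁻⁵ mm/N.
Hence P = δ_free / Σ(L/AE) = 5.287/3.881×10⁻⁵ = 136.2 kN (tensile).
σ_{nickel alloy} = P / A = 136200 / 1125 = 121.1 MPa.

σ ≈ 121 MPa (tensile)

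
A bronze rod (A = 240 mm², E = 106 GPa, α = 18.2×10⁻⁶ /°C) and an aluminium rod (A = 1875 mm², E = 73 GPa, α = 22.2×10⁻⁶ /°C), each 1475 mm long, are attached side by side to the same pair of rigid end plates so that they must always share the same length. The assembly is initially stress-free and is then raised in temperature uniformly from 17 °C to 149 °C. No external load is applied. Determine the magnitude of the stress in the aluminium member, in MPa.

Equilibrium of a rigid end plate with no external load gives equal and opposite internal forces ±P in the two members. Since α_{aluminium} > α_{bronze}, heating drives the aluminium into compression and the bronze into tension.
Compatibility of the two members (thermal + elastic change equal): (α₁ − α₂)ΔT = P·[1/(A₁E₁) + 1/(A₂E₂)].
|α₁ − α₂|·ΔT = 4×10⁻⁶ × 132 = 0.000528.
1/(A₁E₁) + 1/(A₂E₂) = 1/(240×106×10³) + 1/(1875×73×10³) = 4.661×10⁻⁸ N⁻¹.
So P = 0.000528 / 4.661×10⁻⁸ = 11.33 kN.
σ_{aluminium} = P/A₂ = 11330/1875 = 6.041 MPa, compressive.

σ ≈ 6.04 MPa (compressive)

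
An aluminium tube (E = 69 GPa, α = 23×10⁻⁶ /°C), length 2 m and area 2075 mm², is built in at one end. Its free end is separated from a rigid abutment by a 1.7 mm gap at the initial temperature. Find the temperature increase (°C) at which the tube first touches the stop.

The gap closes when αΔT L = 1.7 mm, since the tube is still unstressed at that instant.
So ΔT = g/(αL) = 1.7/(23×10⁻⁶ × 2000) = 36.96 °C.

ΔT ≈ 37 °C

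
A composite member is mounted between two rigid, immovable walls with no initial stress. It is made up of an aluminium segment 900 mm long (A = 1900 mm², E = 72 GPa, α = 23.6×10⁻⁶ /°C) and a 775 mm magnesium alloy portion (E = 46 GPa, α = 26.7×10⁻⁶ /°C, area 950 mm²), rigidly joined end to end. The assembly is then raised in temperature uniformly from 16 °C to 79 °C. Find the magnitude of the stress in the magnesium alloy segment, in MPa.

If the supports were absent, the total length change would be Σ αᵢΔT Lᵢ = 23.6×10⁻⁶×63×900 + 26.7×10⁻⁶×63×775 = 2.642 mm.
The walls prevent any net length change, so an axial force P (same in every segment) develops. Compatibility: P · Σ Lᵢ/(AᵢEᵢ) = δ_free.
The series flexibility is Σ Lᵢ/(AᵢEᵢ) = 900/(1900×72×10³) + 775/(950×46×10³) = 2.431×10⁻⁵ mm/N.
P = 2.642 / 2.431×10⁻⁵ = 108700 N = 108.7 kN, compressive.
σ_{magnesium alloy} = P / A = 108700 / 950 = 114.4 MPa.

σ ≈ 114 MPa (compressive)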